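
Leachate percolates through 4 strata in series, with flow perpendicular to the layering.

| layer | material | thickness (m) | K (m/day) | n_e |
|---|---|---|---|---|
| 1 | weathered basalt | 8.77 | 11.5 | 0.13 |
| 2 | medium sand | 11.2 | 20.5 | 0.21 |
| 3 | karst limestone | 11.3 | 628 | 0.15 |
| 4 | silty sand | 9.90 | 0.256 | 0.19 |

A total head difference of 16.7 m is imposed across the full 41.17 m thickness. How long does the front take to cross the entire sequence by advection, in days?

With flow normal to the layers, continuity requires the same specific discharge q through every layer.
Σ(b_i/K_i) = 8.77/11.5 + 11.2/20.5 + 11.3/628 + 9.90/0.256 = 40.00 d.
q = Δh / Σ(b_i/K_i) = 16.7 / 40.00 = 0.4175 m/day.
In each layer the seepage velocity is v_i = q/n_i, so the layer transit time is t_i = b_i·n_i / q:
  layer 1 (weathered basalt): t_1 = 8.77 × 0.13 / 0.4175 = 2.731 d
  layer 2 (medium sand): t_2 = 11.2 × 0.21 / 0.4175 = 5.633 d
  layer 3 (karst limestone): t_3 = 11.3 × 0.15 / 0.4175 = 4.060 d
  layer 4 (silty sand): t_4 = 9.90 × 0.19 / 0.4175 = 4.505 d
Total t = Σ t_i = 16.93 days.

16.9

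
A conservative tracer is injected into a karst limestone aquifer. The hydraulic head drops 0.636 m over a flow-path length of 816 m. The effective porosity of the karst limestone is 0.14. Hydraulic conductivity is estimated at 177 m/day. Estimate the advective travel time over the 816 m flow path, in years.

Hydraulic gradient i = Δh / L = 0.636 / 816 = 0.0007794.
Darcy flux q = K · i = 177.0 × 0.0007794 = 0.1380 m/day.
Seepage velocity v = q / n_e = 0.1380 / 0.14 = 0.9854 m/day.
Travel time t = L / v = 816 / 0.9854 = 828.1 days = 2.267 years.

2.27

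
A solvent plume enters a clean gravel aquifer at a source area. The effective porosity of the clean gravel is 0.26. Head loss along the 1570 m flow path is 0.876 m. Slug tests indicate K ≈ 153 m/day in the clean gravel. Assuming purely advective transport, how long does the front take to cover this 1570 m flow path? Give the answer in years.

13.1

Hydraulic gradient i = Δh / L = 0.876 / 1570 = 0.0005580.
Darcy flux q = K · i = 153.0 × 0.0005580 = 0.08537 m/day.
Seepage velocity v = q / n_e = 0.08537 / 0.26 = 0.3283 m/day.
Travel time t = L / v = 1570 / 0.3283 = 4782 days = 13.09 years.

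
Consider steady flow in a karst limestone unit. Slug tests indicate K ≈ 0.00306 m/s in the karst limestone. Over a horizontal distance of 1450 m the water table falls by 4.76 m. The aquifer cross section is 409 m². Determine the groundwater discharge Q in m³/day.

Convert K: 0.00306 m/s × 86400 = 264.4 m/day.
Hydraulic gradient i = Δh / L = 4.76 / 1450 = 0.003283.
Darcy's law: Q = K · A · i = 264.4 × 409.0 × 0.003283 = 355.0 m³/day.

355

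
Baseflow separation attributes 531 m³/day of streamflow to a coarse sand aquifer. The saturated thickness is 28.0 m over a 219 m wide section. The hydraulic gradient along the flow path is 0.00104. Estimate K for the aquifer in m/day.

83.3

Cross-sectional area A = 219 × 28.0 = 6132 m².
Hydraulic gradient i = 0.00104.
From Q = K·A·i, K = Q / (A·i) = 531 / (6132 × 0.001040) = 83.26 m/day.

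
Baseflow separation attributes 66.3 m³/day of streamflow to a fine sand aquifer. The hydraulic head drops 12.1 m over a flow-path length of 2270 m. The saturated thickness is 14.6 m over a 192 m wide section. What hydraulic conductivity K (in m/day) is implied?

Cross-sectional area A = 192 × 14.6 = 2803 m².
Hydraulic gradient i = Δh / L = 12.1 / 2270 = 0.005330.
From Q = K·A·i, K = Q / (A·i) = 66.3 / (2803 × 0.005330) = 4.437 m/day.

4.44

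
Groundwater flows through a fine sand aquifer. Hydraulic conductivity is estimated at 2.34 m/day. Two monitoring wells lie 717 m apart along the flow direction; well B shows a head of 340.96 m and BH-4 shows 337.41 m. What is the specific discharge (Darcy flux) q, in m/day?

Hydraulic gradient i = (340.96 − 337.41) / 717 = 3.55 / 717 = 0.004951.
Specific discharge q = K · i = 2.340 × 0.004951 = 0.01159 m/day.

0.0116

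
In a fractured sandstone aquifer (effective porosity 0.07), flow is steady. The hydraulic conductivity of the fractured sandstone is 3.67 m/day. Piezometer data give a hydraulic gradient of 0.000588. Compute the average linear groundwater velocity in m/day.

Hydraulic gradient i = 0.000588.
Darcy flux q = K · i = 3.670 × 0.0005880 = 0.002158 m/day.
Seepage velocity v = q / n_e = 0.002158 / 0.07 = 0.03083 m/day.

0.0308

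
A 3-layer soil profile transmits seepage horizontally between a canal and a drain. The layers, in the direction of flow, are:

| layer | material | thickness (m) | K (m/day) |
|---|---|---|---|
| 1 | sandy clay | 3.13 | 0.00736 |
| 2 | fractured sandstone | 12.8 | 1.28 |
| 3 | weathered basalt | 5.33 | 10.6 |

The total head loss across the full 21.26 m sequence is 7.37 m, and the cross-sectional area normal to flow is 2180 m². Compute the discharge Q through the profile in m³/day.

Flow is perpendicular to layering, so the layers act in series and the equivalent K is the thickness-weighted harmonic mean.
Total thickness L = 3.13 + 12.8 + 5.33 = 21.26 m.
Σ(b_i/K_i) = 3.13/0.00736 + 12.8/1.28 + 5.33/10.6 = 435.8 d.
K_eq = L / Σ(b_i/K_i) = 21.26 / 435.8 = 0.04879 m/day.
Q = K_eq · A · (Δh/L) = 0.04879 × 2180 × (7.37/21.26) = 36.87 m³/day.

36.9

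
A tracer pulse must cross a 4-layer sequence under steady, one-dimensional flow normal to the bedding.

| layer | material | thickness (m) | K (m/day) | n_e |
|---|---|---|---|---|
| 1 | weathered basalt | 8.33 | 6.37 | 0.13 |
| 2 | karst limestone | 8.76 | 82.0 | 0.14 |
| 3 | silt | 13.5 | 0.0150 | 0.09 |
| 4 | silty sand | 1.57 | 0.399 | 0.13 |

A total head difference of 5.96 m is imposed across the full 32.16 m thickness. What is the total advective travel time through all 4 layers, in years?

1.55

With flow normal to the layers, continuity requires the same specific discharge q through every layer.
Σ(b_i/K_i) = 8.33/6.37 + 8.76/82.0 + 13.5/0.0150 + 1.57/0.399 = 905.3 d.
q = Δh / Σ(b_i/K_i) = 5.96 / 905.3 = 0.006583 m/day.
In each layer the seepage velocity is v_i = q/n_i, so the layer transit time is t_i = b_i·n_i / q:
  layer 1 (weathered basalt): t_1 = 8.33 × 0.13 / 0.006583 = 164.5 d
  layer 2 (karst limestone): t_2 = 8.76 × 0.14 / 0.006583 = 186.3 d
  layer 3 (silt): t_3 = 13.5 × 0.09 / 0.006583 = 184.6 d
  layer 4 (silty sand): t_4 = 1.57 × 0.13 / 0.006583 = 31.00 d
Total t = Σ t_i = 566.4 days = 1.551 years.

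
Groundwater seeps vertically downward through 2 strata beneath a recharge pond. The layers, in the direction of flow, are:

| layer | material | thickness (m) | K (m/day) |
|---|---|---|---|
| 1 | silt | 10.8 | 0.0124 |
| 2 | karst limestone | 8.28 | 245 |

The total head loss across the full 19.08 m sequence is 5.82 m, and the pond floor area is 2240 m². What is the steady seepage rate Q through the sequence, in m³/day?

Flow is perpendicular to layering, so the layers act in series and the equivalent K is the thickness-weighted harmonic mean.
Total thickness L = 10.8 + 8.28 = 19.08 m.
Σ(b_i/K_i) = 10.8/0.0124 + 8.28/245 = 871.0 d.
K_eq = L / Σ(b_i/K_i) = 19.08 / 871.0 = 0.02191 m/day.
Q = K_eq · A · (Δh/L) = 0.02191 × 2240 × (5.82/19.08) = 14.97 m³/day.

15.0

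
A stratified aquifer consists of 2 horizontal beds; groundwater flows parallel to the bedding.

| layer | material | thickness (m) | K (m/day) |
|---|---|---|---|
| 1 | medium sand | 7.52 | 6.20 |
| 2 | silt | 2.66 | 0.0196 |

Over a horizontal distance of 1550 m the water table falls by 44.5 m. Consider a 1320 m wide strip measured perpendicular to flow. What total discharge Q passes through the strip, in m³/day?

1770

Flow is parallel to layering, so each bed carries its own Darcy discharge and the transmissivities add.
Σ(K_i·b_i) = 6.20×7.52 + 0.0196×2.66 = 46.68 m²/day.
Hydraulic gradient i = Δh / L = 44.5 / 1550 = 0.02871.
Q = Σ(K_i·b_i) · W · i = 46.68 × 1320 × 0.02871 = 1769 m³/day.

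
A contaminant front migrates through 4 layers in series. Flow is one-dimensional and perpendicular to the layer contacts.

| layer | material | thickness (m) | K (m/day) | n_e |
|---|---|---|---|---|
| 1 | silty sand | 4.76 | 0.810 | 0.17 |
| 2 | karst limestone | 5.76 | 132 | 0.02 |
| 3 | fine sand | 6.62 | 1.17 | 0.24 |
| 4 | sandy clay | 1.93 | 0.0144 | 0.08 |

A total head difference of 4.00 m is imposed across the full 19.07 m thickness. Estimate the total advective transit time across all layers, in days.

With flow normal to the layers, continuity requires the same specific discharge q through every layer.
Σ(b_i/K_i) = 4.76/0.810 + 5.76/132 + 6.62/1.17 + 1.93/0.0144 = 145.6 d.
q = Δh / Σ(b_i/K_i) = 4.00 / 145.6 = 0.02747 m/day.
In each layer the seepage velocity is v_i = q/n_i, so the layer transit time is t_i = b_i·n_i / q:
  layer 1 (silty sand): t_1 = 4.76 × 0.17 / 0.02747 = 29.46 d
  layer 2 (karst limestone): t_2 = 5.76 × 0.02 / 0.02747 = 4.193 d
  layer 3 (fine sand): t_3 = 6.62 × 0.24 / 0.02747 = 57.83 d
  layer 4 (sandy clay): t_4 = 1.93 × 0.08 / 0.02747 = 5.620 d
Total t = Σ t_i = 97.10 days.

97.1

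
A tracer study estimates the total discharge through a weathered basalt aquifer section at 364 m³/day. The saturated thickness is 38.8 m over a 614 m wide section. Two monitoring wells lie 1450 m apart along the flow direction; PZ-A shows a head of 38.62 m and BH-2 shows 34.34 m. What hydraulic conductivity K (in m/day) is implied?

5.18

Cross-sectional area A = 614 × 38.8 = 23823 m².
Hydraulic gradient i = (38.62 − 34.34) / 1450 = 4.28 / 1450 = 0.002952.
From Q = K·A·i, K = Q / (A·i) = 364 / (23823 × 0.002952) = 5.176 m/day.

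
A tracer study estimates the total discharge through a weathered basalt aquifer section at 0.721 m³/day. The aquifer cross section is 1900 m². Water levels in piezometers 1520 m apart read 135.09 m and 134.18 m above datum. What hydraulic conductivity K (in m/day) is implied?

Hydraulic gradient i = (135.09 − 134.18) / 1520 = 0.91 / 1520 = 0.0005987.
From Q = K·A·i, K = Q / (A·i) = 0.721 / (1900 × 0.0005987) = 0.6338 m/day.

0.634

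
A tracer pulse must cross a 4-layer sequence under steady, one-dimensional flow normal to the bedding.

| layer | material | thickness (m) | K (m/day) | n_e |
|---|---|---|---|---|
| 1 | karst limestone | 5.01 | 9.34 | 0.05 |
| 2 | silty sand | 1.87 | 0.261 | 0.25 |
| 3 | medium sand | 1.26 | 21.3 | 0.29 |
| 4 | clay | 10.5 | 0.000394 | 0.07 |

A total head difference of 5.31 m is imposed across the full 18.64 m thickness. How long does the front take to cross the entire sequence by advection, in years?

25.0

With flow normal to the layers, continuity requires the same specific discharge q through every layer.
Σ(b_i/K_i) = 5.01/9.34 + 1.87/0.261 + 1.26/21.3 + 10.5/0.000394 = 26658 d.
q = Δh / Σ(b_i/K_i) = 5.31 / 26658 = 0.0001992 m/day.
In each layer the seepage velocity is v_i = q/n_i, so the layer transit time is t_i = b_i·n_i / q:
  layer 1 (karst limestone): t_1 = 5.01 × 0.05 / 0.0001992 = 1258 d
  layer 2 (silty sand): t_2 = 1.87 × 0.25 / 0.0001992 = 2347 d
  layer 3 (medium sand): t_3 = 1.26 × 0.29 / 0.0001992 = 1834 d
  layer 4 (clay): t_4 = 10.5 × 0.07 / 0.0001992 = 3690 d
Total t = Σ t_i = 9129 days = 24.99 years.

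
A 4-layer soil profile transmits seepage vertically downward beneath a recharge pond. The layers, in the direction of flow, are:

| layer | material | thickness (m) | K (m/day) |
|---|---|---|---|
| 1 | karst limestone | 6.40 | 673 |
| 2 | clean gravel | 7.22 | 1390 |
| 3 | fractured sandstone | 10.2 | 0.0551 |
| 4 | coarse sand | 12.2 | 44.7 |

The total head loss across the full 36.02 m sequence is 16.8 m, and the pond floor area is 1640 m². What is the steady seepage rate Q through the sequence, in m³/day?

149

Flow is perpendicular to layering, so the layers act in series and the equivalent K is the thickness-weighted harmonic mean.
Total thickness L = 6.40 + 7.22 + 10.2 + 12.2 = 36.02 m.
Σ(b_i/K_i) = 6.40/673 + 7.22/1390 + 10.2/0.0551 + 12.2/44.7 = 185.4 d.
K_eq = L / Σ(b_i/K_i) = 36.02 / 185.4 = 0.1943 m/day.
Q = K_eq · A · (Δh/L) = 0.1943 × 1640 × (16.8/36.02) = 148.6 m³/day.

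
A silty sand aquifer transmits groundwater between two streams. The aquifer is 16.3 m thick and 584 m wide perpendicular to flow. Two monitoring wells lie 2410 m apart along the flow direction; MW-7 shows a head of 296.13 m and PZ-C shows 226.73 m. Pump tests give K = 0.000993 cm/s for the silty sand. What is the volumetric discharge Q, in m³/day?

235

Convert K: 0.000993 cm/s × 864 = 0.8580 m/day.
Cross-sectional area A = 584 × 16.3 = 9519 m².
Hydraulic gradient i = (296.13 − 226.73) / 2410 = 69.4 / 2410 = 0.02880.
Darcy's law: Q = K · A · i = 0.8580 × 9519 × 0.02880 = 235.2 m³/day.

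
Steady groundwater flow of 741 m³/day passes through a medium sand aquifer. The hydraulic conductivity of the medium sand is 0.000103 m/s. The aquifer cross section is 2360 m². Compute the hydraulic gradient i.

Convert K: 0.000103 m/s × 86400 = 8.899 m/day.
From Q = K·A·i, i = Q / (K·A) = 741 / (8.899 × 2360) = 0.03528.

0.0353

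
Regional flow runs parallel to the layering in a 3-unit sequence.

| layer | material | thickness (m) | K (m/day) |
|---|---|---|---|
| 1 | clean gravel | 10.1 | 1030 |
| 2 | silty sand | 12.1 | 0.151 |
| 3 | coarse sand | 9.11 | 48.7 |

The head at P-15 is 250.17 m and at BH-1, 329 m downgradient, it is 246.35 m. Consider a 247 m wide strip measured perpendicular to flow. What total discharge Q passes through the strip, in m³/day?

31100

Flow is parallel to layering, so each bed carries its own Darcy discharge and the transmissivities add.
Σ(K_i·b_i) = 1030×10.1 + 0.151×12.1 + 48.7×9.11 = 10848 m²/day.
Hydraulic gradient i = (250.17 − 246.35) / 329 = 3.82 / 329 = 0.01161.
Q = Σ(K_i·b_i) · W · i = 10848 × 247 × 0.01161 = 31112 m³/day.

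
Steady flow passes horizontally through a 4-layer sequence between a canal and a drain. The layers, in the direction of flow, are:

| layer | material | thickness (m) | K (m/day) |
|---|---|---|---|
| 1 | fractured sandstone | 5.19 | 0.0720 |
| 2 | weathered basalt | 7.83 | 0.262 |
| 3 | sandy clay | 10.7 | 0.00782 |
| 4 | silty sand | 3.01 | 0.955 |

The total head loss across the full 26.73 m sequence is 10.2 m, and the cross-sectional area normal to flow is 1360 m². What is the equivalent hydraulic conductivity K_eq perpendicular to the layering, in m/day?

Flow is perpendicular to layering, so the layers act in series and the equivalent K is the thickness-weighted harmonic mean.
Total thickness L = 5.19 + 7.83 + 10.7 + 3.01 = 26.73 m.
Σ(b_i/K_i) = 5.19/0.0720 + 7.83/0.262 + 10.7/0.00782 + 3.01/0.955 = 1473 d.
K_eq = L / Σ(b_i/K_i) = 26.73 / 1473 = 0.01814 m/day.

0.0181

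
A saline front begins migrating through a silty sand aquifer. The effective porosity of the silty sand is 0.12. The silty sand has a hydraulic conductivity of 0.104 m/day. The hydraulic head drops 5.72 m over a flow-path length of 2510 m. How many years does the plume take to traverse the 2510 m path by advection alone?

Hydraulic gradient i = Δh / L = 5.72 / 2510 = 0.002279.
Darcy flux q = K · i = 0.1040 × 0.002279 = 0.0002370 m/day.
Seepage velocity v = q / n_e = 0.0002370 / 0.12 = 0.001975 m/day.
Travel time t = L / v = 2510 / 0.001975 = 1.271e+06 days = 3479 years.

3480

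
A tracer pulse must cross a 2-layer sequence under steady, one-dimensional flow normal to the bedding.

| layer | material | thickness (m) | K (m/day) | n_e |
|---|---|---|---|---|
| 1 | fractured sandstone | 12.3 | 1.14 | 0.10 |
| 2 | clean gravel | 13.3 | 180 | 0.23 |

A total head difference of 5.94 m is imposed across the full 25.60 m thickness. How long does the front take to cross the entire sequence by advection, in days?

7.84

With flow normal to the layers, continuity requires the same specific discharge q through every layer.
Σ(b_i/K_i) = 12.3/1.14 + 13.3/180 = 10.86 d.
q = Δh / Σ(b_i/K_i) = 5.94 / 10.86 = 0.5468 m/day.
In each layer the seepage velocity is v_i = q/n_i, so the layer transit time is t_i = b_i·n_i / q:
  layer 1 (fractured sandstone): t_1 = 12.3 × 0.10 / 0.5468 = 2.249 d
  layer 2 (clean gravel): t_2 = 13.3 × 0.23 / 0.5468 = 5.594 d
Total t = Σ t_i = 7.844 days.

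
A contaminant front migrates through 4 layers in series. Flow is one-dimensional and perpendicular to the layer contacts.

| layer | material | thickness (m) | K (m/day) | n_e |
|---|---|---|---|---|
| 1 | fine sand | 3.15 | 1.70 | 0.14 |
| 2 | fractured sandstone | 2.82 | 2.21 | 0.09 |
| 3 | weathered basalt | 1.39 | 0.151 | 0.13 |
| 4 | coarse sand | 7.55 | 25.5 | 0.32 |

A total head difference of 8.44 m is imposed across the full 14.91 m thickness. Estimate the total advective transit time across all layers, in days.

With flow normal to the layers, continuity requires the same specific discharge q through every layer.
Σ(b_i/K_i) = 3.15/1.70 + 2.82/2.21 + 1.39/0.151 + 7.55/25.5 = 12.63 d.
q = Δh / Σ(b_i/K_i) = 8.44 / 12.63 = 0.6682 m/day.
In each layer the seepage velocity is v_i = q/n_i, so the layer transit time is t_i = b_i·n_i / q:
  layer 1 (fine sand): t_1 = 3.15 × 0.14 / 0.6682 = 0.6600 d
  layer 2 (fractured sandstone): t_2 = 2.82 × 0.09 / 0.6682 = 0.3798 d
  layer 3 (weathered basalt): t_3 = 1.39 × 0.13 / 0.6682 = 0.2704 d
  layer 4 (coarse sand): t_4 = 7.55 × 0.32 / 0.6682 = 3.616 d
Total t = Σ t_i = 4.926 days.

4.93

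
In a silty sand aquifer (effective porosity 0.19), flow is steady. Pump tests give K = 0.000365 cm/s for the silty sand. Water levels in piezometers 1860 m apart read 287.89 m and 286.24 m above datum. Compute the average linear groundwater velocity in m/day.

Convert K: 0.000365 cm/s × 864 = 0.3154 m/day.
Hydraulic gradient i = (287.89 − 286.24) / 1860 = 1.65 / 1860 = 0.0008871.
Darcy flux q = K · i = 0.3154 × 0.0008871 = 0.0002798 m/day.
Seepage velocity v = q / n_e = 0.0002798 / 0.19 = 0.001472 m/day.

0.00147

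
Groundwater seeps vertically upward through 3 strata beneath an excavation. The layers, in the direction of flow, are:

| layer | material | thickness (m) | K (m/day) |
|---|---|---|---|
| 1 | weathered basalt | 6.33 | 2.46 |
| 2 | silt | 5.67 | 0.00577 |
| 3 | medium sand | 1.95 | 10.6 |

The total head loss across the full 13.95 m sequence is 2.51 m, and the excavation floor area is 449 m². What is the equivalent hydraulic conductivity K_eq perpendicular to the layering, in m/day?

Flow is perpendicular to layering, so the layers act in series and the equivalent K is the thickness-weighted harmonic mean.
Total thickness L = 6.33 + 5.67 + 1.95 = 13.95 m.
Σ(b_i/K_i) = 6.33/2.46 + 5.67/0.00577 + 1.95/10.6 = 985.4 d.
K_eq = L / Σ(b_i/K_i) = 13.95 / 985.4 = 0.01416 m/day.

0.0142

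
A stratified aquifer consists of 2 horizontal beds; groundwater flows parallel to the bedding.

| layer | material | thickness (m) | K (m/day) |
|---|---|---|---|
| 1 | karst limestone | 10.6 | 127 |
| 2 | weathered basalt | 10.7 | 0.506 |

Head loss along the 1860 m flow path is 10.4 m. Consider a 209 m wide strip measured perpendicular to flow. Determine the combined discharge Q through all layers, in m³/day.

1580

Flow is parallel to layering, so each bed carries its own Darcy discharge and the transmissivities add.
Σ(K_i·b_i) = 127×10.6 + 0.506×10.7 = 1352 m²/day.
Hydraulic gradient i = Δh / L = 10.4 / 1860 = 0.005591.
Q = Σ(K_i·b_i) · W · i = 1352 × 209 × 0.005591 = 1579 m³/day.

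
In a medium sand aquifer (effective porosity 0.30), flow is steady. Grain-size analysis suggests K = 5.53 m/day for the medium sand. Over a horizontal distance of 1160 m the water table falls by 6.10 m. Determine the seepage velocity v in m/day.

Hydraulic gradient i = Δh / L = 6.10 / 1160 = 0.005259.
Darcy flux q = K · i = 5.530 × 0.005259 = 0.02908 m/day.
Seepage velocity v = q / n_e = 0.02908 / 0.30 = 0.09693 m/day.

0.0969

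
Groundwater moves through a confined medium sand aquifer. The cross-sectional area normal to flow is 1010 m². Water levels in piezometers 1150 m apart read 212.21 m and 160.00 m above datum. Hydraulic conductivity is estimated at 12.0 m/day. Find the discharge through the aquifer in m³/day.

Hydraulic gradient i = (212.21 − 160.00) / 1150 = 52.21 / 1150 = 0.04540.
Darcy's law: Q = K · A · i = 12.00 × 1010 × 0.04540 = 550.2 m³/day.

550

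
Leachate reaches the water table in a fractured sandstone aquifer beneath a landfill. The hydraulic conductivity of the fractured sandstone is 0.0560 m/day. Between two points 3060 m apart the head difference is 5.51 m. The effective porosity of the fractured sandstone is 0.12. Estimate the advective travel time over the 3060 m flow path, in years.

Hydraulic gradient i = Δh / L = 5.51 / 3060 = 0.001801.
Darcy flux q = K · i = 0.05600 × 0.001801 = 0.0001008 m/day.
Seepage velocity v = q / n_e = 0.0001008 / 0.12 = 0.0008403 m/day.
Travel time t = L / v = 3060 / 0.0008403 = 3.642e+06 days = 9970 years.

9970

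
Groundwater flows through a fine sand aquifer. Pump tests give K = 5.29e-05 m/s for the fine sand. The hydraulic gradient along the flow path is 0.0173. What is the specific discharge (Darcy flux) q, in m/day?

0.0791

Convert K: 5.29e-05 m/s × 86400 = 4.571 m/day.
Hydraulic gradient i = 0.0173.
Specific discharge q = K · i = 4.571 × 0.01730 = 0.07907 m/day.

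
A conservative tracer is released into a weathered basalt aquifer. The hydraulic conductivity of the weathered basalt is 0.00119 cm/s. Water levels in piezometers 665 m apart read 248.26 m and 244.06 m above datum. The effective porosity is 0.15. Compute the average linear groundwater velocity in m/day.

0.0433

Convert K: 0.00119 cm/s × 864 = 1.028 m/day.
Hydraulic gradient i = (248.26 − 244.06) / 665 = 4.2 / 665 = 0.006316.
Darcy flux q = K · i = 1.028 × 0.006316 = 0.006494 m/day.
Seepage velocity v = q / n_e = 0.006494 / 0.15 = 0.04329 m/day.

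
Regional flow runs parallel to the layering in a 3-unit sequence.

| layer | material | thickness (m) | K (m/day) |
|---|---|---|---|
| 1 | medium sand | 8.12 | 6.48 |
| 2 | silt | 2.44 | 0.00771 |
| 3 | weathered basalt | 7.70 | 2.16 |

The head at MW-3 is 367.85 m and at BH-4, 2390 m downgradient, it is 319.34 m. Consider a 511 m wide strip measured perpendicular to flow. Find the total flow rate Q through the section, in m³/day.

718

Flow is parallel to layering, so each bed carries its own Darcy discharge and the transmissivities add.
Σ(K_i·b_i) = 6.48×8.12 + 0.00771×2.44 + 2.16×7.70 = 69.27 m²/day.
Hydraulic gradient i = (367.85 − 319.34) / 2390 = 48.51 / 2390 = 0.02030.
Q = Σ(K_i·b_i) · W · i = 69.27 × 511 × 0.02030 = 718.4 m³/day.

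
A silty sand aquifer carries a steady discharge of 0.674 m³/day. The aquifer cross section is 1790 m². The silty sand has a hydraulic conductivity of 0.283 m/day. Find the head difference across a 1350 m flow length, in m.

1.80

From Q = K·A·i, i = Q / (K·A) = 0.674 / (0.2830 × 1790) = 0.001331.
Head loss Δh = i · L = 0.001331 × 1350 = 1.796 m.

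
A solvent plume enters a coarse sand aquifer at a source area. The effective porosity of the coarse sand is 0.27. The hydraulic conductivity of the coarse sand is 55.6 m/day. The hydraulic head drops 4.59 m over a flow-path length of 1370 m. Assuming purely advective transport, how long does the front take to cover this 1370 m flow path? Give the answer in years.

5.44

Hydraulic gradient i = Δh / L = 4.59 / 1370 = 0.003350.
Darcy flux q = K · i = 55.60 × 0.003350 = 0.1863 m/day.
Seepage velocity v = q / n_e = 0.1863 / 0.27 = 0.6899 m/day.
Travel time t = L / v = 1370 / 0.6899 = 1986 days = 5.437 years.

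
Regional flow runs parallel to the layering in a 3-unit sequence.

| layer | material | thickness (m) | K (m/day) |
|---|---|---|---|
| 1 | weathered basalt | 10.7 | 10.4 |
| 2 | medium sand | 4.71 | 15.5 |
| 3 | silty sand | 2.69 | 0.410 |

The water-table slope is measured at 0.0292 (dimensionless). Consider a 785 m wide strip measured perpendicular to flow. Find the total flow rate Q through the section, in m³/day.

Flow is parallel to layering, so each bed carries its own Darcy discharge and the transmissivities add.
Σ(K_i·b_i) = 10.4×10.7 + 15.5×4.71 + 0.410×2.69 = 185.4 m²/day.
Hydraulic gradient i = 0.0292.
Q = Σ(K_i·b_i) · W · i = 185.4 × 785 × 0.02920 = 4249 m³/day.

4250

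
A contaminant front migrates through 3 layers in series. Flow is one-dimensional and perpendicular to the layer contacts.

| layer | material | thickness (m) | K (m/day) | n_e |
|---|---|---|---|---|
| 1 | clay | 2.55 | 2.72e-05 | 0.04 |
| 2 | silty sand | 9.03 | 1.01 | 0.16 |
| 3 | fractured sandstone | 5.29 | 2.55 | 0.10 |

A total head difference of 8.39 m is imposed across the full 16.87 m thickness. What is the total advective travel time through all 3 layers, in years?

63.5

With flow normal to the layers, continuity requires the same specific discharge q through every layer.
Σ(b_i/K_i) = 2.55/2.72e-05 + 9.03/1.01 + 5.29/2.55 = 93761 d.
q = Δh / Σ(b_i/K_i) = 8.39 / 93761 = 8.948e-05 m/day.
In each layer the seepage velocity is v_i = q/n_i, so the layer transit time is t_i = b_i·n_i / q:
  layer 1 (clay): t_1 = 2.55 × 0.04 / 8.948e-05 = 1140 d
  layer 2 (silty sand): t_2 = 9.03 × 0.16 / 8.948e-05 = 16146 d
  layer 3 (fractured sandstone): t_3 = 5.29 × 0.10 / 8.948e-05 = 5912 d
Total t = Σ t_i = 23198 days = 63.51 years.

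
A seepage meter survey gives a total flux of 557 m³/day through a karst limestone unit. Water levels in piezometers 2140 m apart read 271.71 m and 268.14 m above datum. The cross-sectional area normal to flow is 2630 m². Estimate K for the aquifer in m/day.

Hydraulic gradient i = (271.71 − 268.14) / 2140 = 3.57 / 2140 = 0.001668.
From Q = K·A·i, K = Q / (A·i) = 557 / (2630 × 0.001668) = 127.0 m/day.

127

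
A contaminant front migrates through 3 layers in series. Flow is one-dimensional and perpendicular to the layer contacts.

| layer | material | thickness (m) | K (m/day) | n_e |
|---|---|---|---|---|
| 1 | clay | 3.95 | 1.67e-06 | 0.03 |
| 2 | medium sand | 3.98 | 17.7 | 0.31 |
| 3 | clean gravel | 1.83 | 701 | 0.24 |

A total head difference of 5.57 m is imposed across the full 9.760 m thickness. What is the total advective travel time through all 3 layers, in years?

With flow normal to the layers, continuity requires the same specific discharge q through every layer.
Σ(b_i/K_i) = 3.95/1.67e-06 + 3.98/17.7 + 1.83/701 = 2.365e+06 d.
q = Δh / Σ(b_i/K_i) = 5.57 / 2.365e+06 = 2.355e-06 m/day.
In each layer the seepage velocity is v_i = q/n_i, so the layer transit time is t_i = b_i·n_i / q:
  layer 1 (clay): t_1 = 3.95 × 0.03 / 2.355e-06 = 50320 d
  layer 2 (medium sand): t_2 = 3.98 × 0.31 / 2.355e-06 = 5.239e+05 d
  layer 3 (clean gravel): t_3 = 1.83 × 0.24 / 2.355e-06 = 1.865e+05 d
Total t = Σ t_i = 7.608e+05 days = 2083 years.

2080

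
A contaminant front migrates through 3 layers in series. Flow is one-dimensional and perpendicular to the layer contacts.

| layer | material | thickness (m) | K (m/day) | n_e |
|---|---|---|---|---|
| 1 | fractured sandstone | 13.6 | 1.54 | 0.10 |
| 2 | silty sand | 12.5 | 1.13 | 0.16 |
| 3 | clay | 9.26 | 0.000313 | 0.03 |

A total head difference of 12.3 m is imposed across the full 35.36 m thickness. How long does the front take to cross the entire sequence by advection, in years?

With flow normal to the layers, continuity requires the same specific discharge q through every layer.
Σ(b_i/K_i) = 13.6/1.54 + 12.5/1.13 + 9.26/0.000313 = 29605 d.
q = Δh / Σ(b_i/K_i) = 12.3 / 29605 = 0.0004155 m/day.
In each layer the seepage velocity is v_i = q/n_i, so the layer transit time is t_i = b_i·n_i / q:
  layer 1 (fractured sandstone): t_1 = 13.6 × 0.10 / 0.0004155 = 3273 d
  layer 2 (silty sand): t_2 = 12.5 × 0.16 / 0.0004155 = 4814 d
  layer 3 (clay): t_3 = 9.26 × 0.03 / 0.0004155 = 668.6 d
Total t = Σ t_i = 8756 days = 23.97 years.

24.0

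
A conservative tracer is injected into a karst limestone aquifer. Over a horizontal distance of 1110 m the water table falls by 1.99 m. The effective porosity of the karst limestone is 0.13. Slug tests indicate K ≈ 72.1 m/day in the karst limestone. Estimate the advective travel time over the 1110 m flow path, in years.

Hydraulic gradient i = Δh / L = 1.99 / 1110 = 0.001793.
Darcy flux q = K · i = 72.10 × 0.001793 = 0.1293 m/day.
Seepage velocity v = q / n_e = 0.1293 / 0.13 = 0.9943 m/day.
Travel time t = L / v = 1110 / 0.9943 = 1116 days = 3.056 years.

3.06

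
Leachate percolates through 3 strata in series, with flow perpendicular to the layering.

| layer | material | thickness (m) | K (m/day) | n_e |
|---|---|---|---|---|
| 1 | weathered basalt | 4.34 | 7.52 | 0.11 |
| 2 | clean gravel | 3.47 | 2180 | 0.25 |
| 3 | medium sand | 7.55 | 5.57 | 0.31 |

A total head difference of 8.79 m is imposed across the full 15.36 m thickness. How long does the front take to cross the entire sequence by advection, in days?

With flow normal to the layers, continuity requires the same specific discharge q through every layer.
Σ(b_i/K_i) = 4.34/7.52 + 3.47/2180 + 7.55/5.57 = 1.934 d.
q = Δh / Σ(b_i/K_i) = 8.79 / 1.934 = 4.545 m/day.
In each layer the seepage velocity is v_i = q/n_i, so the layer transit time is t_i = b_i·n_i / q:
  layer 1 (weathered basalt): t_1 = 4.34 × 0.11 / 4.545 = 0.1050 d
  layer 2 (clean gravel): t_2 = 3.47 × 0.25 / 4.545 = 0.1909 d
  layer 3 (medium sand): t_3 = 7.55 × 0.31 / 4.545 = 0.5150 d
Total t = Σ t_i = 0.8110 days.

0.811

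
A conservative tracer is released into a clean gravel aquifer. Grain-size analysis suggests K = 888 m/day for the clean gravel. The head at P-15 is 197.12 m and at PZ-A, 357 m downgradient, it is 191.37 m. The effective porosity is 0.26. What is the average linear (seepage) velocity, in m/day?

Hydraulic gradient i = (197.12 − 191.37) / 357 = 5.75 / 357 = 0.01611.
Darcy flux q = K · i = 888.0 × 0.01611 = 14.30 m/day.
Seepage velocity v = q / n_e = 14.30 / 0.26 = 55.01 m/day.

55.0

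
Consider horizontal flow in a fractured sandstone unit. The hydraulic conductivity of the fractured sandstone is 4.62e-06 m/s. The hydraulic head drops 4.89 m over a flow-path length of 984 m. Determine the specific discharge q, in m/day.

0.00198

Convert K: 4.62e-06 m/s × 86400 = 0.3992 m/day.
Hydraulic gradient i = Δh / L = 4.89 / 984 = 0.004970.
Specific discharge q = K · i = 0.3992 × 0.004970 = 0.001984 m/day.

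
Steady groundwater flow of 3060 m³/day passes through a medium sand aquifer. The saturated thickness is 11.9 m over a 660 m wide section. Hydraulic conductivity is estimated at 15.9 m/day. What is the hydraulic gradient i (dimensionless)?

Cross-sectional area A = 660 × 11.9 = 7854 m².
From Q = K·A·i, i = Q / (K·A) = 3060 / (15.90 × 7854) = 0.02450.

0.0245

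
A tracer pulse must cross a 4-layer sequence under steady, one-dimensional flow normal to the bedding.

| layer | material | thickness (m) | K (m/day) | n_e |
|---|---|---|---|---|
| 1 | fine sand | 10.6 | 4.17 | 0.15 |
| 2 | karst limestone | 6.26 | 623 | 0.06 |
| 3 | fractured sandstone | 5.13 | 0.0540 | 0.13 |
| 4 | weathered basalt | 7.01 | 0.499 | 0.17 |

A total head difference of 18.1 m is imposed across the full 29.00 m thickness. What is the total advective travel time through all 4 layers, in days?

With flow normal to the layers, continuity requires the same specific discharge q through every layer.
Σ(b_i/K_i) = 10.6/4.17 + 6.26/623 + 5.13/0.0540 + 7.01/0.499 = 111.6 d.
q = Δh / Σ(b_i/K_i) = 18.1 / 111.6 = 0.1622 m/day.
In each layer the seepage velocity is v_i = q/n_i, so the layer transit time is t_i = b_i·n_i / q:
  layer 1 (fine sand): t_1 = 10.6 × 0.15 / 0.1622 = 9.804 d
  layer 2 (karst limestone): t_2 = 6.26 × 0.06 / 0.1622 = 2.316 d
  layer 3 (fractured sandstone): t_3 = 5.13 × 0.13 / 0.1622 = 4.112 d
  layer 4 (weathered basalt): t_4 = 7.01 × 0.17 / 0.1622 = 7.348 d
Total t = Σ t_i = 23.58 days.

23.6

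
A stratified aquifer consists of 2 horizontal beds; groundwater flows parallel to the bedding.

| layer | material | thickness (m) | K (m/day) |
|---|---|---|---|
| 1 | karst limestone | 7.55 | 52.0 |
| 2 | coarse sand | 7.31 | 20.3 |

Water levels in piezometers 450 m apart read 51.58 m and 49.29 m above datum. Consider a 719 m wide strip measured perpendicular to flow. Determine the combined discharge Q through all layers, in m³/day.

1980

Flow is parallel to layering, so each bed carries its own Darcy discharge and the transmissivities add.
Σ(K_i·b_i) = 52.0×7.55 + 20.3×7.31 = 541.0 m²/day.
Hydraulic gradient i = (51.58 − 49.29) / 450 = 2.29 / 450 = 0.005089.
Q = Σ(K_i·b_i) · W · i = 541.0 × 719 × 0.005089 = 1979 m³/day.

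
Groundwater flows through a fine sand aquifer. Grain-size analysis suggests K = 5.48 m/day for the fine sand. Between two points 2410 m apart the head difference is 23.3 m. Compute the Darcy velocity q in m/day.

Hydraulic gradient i = Δh / L = 23.3 / 2410 = 0.009668.
Specific discharge q = K · i = 5.480 × 0.009668 = 0.05298 m/day.

0.0530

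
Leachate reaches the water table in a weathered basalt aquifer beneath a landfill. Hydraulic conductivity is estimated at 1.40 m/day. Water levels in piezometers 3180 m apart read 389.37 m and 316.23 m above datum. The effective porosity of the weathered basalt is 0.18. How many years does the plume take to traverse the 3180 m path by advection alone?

Hydraulic gradient i = (389.37 − 316.23) / 3180 = 73.14 / 3180 = 0.02300.
Darcy flux q = K · i = 1.400 × 0.02300 = 0.03220 m/day.
Seepage velocity v = q / n_e = 0.03220 / 0.18 = 0.1789 m/day.
Travel time t = L / v = 3180 / 0.1789 = 17776 days = 48.67 years.

48.7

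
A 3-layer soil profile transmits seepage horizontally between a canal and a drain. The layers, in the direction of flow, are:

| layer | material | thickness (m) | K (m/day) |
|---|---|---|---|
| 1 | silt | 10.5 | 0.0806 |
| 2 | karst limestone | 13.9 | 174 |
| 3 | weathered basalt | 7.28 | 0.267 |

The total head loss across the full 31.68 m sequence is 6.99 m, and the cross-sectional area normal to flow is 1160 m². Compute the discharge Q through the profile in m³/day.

Flow is perpendicular to layering, so the layers act in series and the equivalent K is the thickness-weighted harmonic mean.
Total thickness L = 10.5 + 13.9 + 7.28 = 31.68 m.
Σ(b_i/K_i) = 10.5/0.0806 + 13.9/174 + 7.28/0.267 = 157.6 d.
K_eq = L / Σ(b_i/K_i) = 31.68 / 157.6 = 0.2010 m/day.
Q = K_eq · A · (Δh/L) = 0.2010 × 1160 × (6.99/31.68) = 51.44 m³/day.

51.4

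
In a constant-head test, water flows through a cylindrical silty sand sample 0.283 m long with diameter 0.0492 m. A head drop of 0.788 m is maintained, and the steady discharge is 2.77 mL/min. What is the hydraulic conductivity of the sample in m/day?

Cross-sectional area A = π·(d/2)² = π × (0.0492/2)² = 0.001901 m².
Convert discharge: 2.77 mL/min = 4.617e-08 m³/s.
Darcy's law rearranged: K = Q·L / (A·Δh) = 4.617e-08 × 0.283 / (0.001901 × 0.788) = 8.721e-06 m/s = 0.7535 m/day.

0.753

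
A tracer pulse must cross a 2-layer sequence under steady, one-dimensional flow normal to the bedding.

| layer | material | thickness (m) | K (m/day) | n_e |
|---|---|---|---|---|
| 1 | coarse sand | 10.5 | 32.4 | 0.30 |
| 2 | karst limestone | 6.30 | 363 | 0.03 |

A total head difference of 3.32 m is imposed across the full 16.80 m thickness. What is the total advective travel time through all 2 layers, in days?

0.343

With flow normal to the layers, continuity requires the same specific discharge q through every layer.
Σ(b_i/K_i) = 10.5/32.4 + 6.30/363 = 0.3414 d.
q = Δh / Σ(b_i/K_i) = 3.32 / 0.3414 = 9.724 m/day.
In each layer the seepage velocity is v_i = q/n_i, so the layer transit time is t_i = b_i·n_i / q:
  layer 1 (coarse sand): t_1 = 10.5 × 0.30 / 9.724 = 0.3239 d
  layer 2 (karst limestone): t_2 = 6.30 × 0.03 / 9.724 = 0.01944 d
Total t = Σ t_i = 0.3434 days.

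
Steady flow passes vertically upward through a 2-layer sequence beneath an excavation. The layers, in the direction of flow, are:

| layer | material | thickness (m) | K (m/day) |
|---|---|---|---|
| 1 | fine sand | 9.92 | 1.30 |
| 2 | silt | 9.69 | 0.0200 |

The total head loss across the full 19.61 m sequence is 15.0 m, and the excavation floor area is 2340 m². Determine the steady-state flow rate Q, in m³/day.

71.3

Flow is perpendicular to layering, so the layers act in series and the equivalent K is the thickness-weighted harmonic mean.
Total thickness L = 9.92 + 9.69 = 19.61 m.
Σ(b_i/K_i) = 9.92/1.30 + 9.69/0.0200 = 492.1 d.
K_eq = L / Σ(b_i/K_i) = 19.61 / 492.1 = 0.03985 m/day.
Q = K_eq · A · (Δh/L) = 0.03985 × 2340 × (15.0/19.61) = 71.32 m³/day.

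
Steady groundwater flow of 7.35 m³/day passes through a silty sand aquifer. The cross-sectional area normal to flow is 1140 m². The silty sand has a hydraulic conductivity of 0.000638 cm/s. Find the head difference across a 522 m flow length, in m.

Convert K: 0.000638 cm/s × 864 = 0.5512 m/day.
From Q = K·A·i, i = Q / (K·A) = 7.35 / (0.5512 × 1140) = 0.01170.
Head loss Δh = i · L = 0.01170 × 522 = 6.105 m.

6.11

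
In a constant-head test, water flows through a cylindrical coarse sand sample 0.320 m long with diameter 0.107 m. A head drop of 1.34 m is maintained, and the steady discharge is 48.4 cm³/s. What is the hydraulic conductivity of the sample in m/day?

111

Cross-sectional area A = π·(d/2)² = π × (0.107/2)² = 0.008992 m².
Convert discharge: 48.4 cm³/s = 4.840e-05 m³/s.
Darcy's law rearranged: K = Q·L / (A·Δh) = 4.840e-05 × 0.320 / (0.008992 × 1.34) = 0.001285 m/s = 111.1 m/day.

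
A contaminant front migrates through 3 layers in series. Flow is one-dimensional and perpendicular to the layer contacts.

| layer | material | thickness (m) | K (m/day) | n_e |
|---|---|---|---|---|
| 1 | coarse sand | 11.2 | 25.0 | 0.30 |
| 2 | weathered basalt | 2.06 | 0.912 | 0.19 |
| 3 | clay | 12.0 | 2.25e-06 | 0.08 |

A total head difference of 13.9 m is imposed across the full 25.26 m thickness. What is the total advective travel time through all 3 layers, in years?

With flow normal to the layers, continuity requires the same specific discharge q through every layer.
Σ(b_i/K_i) = 11.2/25.0 + 2.06/0.912 + 12.0/2.25e-06 = 5.333e+06 d.
q = Δh / Σ(b_i/K_i) = 13.9 / 5.333e+06 = 2.606e-06 m/day.
In each layer the seepage velocity is v_i = q/n_i, so the layer transit time is t_i = b_i·n_i / q:
  layer 1 (coarse sand): t_1 = 11.2 × 0.30 / 2.606e-06 = 1.289e+06 d
  layer 2 (weathered basalt): t_2 = 2.06 × 0.19 / 2.606e-06 = 1.502e+05 d
  layer 3 (clay): t_3 = 12.0 × 0.08 / 2.606e-06 = 3.683e+05 d
Total t = Σ t_i = 1.808e+06 days = 4949 years.

4950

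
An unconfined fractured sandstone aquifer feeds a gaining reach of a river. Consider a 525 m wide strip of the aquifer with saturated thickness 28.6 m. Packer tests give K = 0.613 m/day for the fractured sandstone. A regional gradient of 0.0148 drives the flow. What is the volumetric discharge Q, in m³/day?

Cross-sectional area A = 525 × 28.6 = 15015 m².
Hydraulic gradient i = 0.0148.
Darcy's law: Q = K · A · i = 0.6130 × 15015 × 0.01480 = 136.2 m³/day.

136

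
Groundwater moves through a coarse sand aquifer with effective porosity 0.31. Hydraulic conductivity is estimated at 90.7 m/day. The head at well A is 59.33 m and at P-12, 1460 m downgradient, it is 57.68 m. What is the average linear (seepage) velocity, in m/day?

Hydraulic gradient i = (59.33 − 57.68) / 1460 = 1.65 / 1460 = 0.001130.
Darcy flux q = K · i = 90.70 × 0.001130 = 0.1025 m/day.
Seepage velocity v = q / n_e = 0.1025 / 0.31 = 0.3307 m/day.

0.331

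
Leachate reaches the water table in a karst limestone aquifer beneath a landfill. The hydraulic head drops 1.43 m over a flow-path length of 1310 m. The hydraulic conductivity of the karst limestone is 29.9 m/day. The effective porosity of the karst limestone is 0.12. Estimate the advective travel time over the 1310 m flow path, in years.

Hydraulic gradient i = Δh / L = 1.43 / 1310 = 0.001092.
Darcy flux q = K · i = 29.90 × 0.001092 = 0.03264 m/day.
Seepage velocity v = q / n_e = 0.03264 / 0.12 = 0.2720 m/day.
Travel time t = L / v = 1310 / 0.2720 = 4816 days = 13.19 years.

13.2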